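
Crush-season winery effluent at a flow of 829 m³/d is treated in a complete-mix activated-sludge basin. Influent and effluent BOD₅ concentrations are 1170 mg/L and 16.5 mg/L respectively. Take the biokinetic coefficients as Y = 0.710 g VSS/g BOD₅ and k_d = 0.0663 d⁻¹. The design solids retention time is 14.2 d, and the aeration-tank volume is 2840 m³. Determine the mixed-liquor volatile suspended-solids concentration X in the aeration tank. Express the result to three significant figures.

Solving the biomass balance for X: X = Y Q (S₀−S) θ_c / [V (1+k_d θ_c)] = 0.710 × 829 × (1170 − 16.5) × 14.2 / [2840 × (1 + 0.0663 × 14.2)] = 1749 mg/L.

X ≈ 1750 mg/L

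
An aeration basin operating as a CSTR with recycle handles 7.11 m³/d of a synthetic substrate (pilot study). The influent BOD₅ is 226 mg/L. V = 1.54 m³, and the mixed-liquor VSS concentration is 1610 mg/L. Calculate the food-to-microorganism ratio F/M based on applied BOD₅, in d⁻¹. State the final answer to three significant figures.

F/M ≈ 0.648 d⁻¹

Food-to-microorganism ratio F/M = Q S₀ / (V X) = 7.11 × 226 / (1.540 × 1610) = 0.6481 d⁻¹.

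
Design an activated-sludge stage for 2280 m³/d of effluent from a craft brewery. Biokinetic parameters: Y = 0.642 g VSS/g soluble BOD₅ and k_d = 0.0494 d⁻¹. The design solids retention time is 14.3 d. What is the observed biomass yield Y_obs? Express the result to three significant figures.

The observed yield is Y_obs = Y/(1 + k_d·θ_c) = 0.642 / (1 + 0.0494 × 14.3) = 0.642 / 1.706 = 0.3762 g VSS per g soluble BOD₅ removed.

Y_obs ≈ 0.376 g VSS/g soluble BOD₅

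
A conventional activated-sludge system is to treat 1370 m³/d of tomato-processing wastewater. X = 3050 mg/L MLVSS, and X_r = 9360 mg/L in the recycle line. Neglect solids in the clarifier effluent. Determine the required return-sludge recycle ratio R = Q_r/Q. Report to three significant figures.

R ≈ 0.483

Mass balance around the secondary clarifier (neglecting effluent solids): R = X / (X_r − X) = 3050 / (9360 − 3050) = 0.4834.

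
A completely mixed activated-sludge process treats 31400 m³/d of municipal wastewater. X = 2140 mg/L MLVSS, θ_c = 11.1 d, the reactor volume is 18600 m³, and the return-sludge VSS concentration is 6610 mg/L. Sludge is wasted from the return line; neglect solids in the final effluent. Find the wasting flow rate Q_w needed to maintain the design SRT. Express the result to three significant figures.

Q_w ≈ 543 m³/d

θ_c = V·X/(Q_w·X_r) when wasting from the recycle, so Q_w = V·X/(θ_c·X_r) = 18600 × 2140 / (11.1 × 6610) = 542.5 m³/d.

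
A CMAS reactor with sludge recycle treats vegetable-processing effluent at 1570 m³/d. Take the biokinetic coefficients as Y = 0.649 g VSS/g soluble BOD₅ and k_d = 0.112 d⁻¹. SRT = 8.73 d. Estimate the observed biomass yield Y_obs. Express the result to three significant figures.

Y_obs ≈ 0.328 g VSS/g soluble BOD₅

Y_obs = Y / (1 + k_d θ_c) = 0.649 / (1 + 0.112 × 8.73) = 0.649 / 1.978 = 0.3281.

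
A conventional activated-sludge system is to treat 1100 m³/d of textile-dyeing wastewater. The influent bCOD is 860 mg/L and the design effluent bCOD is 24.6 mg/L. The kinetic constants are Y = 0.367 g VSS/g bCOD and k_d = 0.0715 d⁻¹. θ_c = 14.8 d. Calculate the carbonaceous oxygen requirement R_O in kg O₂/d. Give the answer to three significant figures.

R_O ≈ 686 kg O₂/d

Observed yield with endogenous decay: Y_obs = Y / (1 + k_d·θ_c) = 0.367 / (1 + 0.0715 × 14.8) = 0.367 / 2.058 = 0.1783 g VSS/g bCOD.
ΔS = 860 − 24.6 = 835.4 mg/L, so the substrate removal rate is 1100 × 835.4/1000 = 918.9 kg bCOD/d.
Biomass synthesised: P_X = Y_obs × 918.9 = 163.9 kg VSS/d.
R_O = Q·(S₀ − S) − 1.42·P_X = 918.9 − 1.42 × 163.9 = 686.3 kg O₂/d.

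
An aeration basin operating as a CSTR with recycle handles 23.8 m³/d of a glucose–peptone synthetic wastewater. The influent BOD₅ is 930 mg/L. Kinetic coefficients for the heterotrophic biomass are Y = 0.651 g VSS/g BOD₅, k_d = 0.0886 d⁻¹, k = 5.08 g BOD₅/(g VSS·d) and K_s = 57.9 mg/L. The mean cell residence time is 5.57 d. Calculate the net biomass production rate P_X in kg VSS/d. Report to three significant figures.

P_X ≈ 9.59 kg VSS/d

From the Monod/SRT balance for a CMAS, S = K_s·(1+k_d θ_c)/[θ_c·(Y k − k_d) − 1] = 57.9 × (1 + 0.0886 × 5.57) / [5.57 × (0.651 × 5.08 − 0.0886) − 1] = 86.47 / 16.93 = 5.109 mg/L.
The observed yield is Y_obs = Y/(1 + k_d·θ_c) = 0.651 / (1 + 0.0886 × 5.57) = 0.651 / 1.494 = 0.4359 g VSS per g BOD₅ removed.
Q·(S₀ − S) = 23.8 × (930 − 5.11) × 10⁻³ = 22.01 kg/d removed.
Net biomass production P_X = Y_obs × Q·(S₀ − S) = 0.4359 × 22.01 = 9.595 kg VSS/d.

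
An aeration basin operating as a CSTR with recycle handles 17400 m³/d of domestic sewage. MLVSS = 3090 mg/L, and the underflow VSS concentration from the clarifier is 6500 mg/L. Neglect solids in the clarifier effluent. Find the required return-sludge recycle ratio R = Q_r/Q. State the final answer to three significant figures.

R ≈ 0.906

Mass balance around the secondary clarifier (neglecting effluent solids): R = X / (X_r − X) = 3090 / (6500 − 3090) = 0.9062.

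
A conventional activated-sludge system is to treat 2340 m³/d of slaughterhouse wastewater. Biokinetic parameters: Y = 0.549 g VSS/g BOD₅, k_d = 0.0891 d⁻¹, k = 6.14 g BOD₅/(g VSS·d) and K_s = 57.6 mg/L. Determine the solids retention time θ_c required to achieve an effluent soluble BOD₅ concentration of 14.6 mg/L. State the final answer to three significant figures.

θ_c ≈ 1.69 d

At the target effluent, Y k S/(K_s+S) = 0.549×6.14×14.6/72.20 = 0.6816 d⁻¹.
1/θ_c = 0.6816 − 0.0891 = 0.5925 d⁻¹, so θ_c = 1.688 d.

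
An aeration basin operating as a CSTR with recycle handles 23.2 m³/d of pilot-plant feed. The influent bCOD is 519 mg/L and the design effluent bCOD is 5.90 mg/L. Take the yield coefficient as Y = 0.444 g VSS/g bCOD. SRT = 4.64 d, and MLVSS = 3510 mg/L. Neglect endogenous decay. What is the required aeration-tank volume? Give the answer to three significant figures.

With k_d = 0 the design equation reduces to V = Y Q (S₀−S) θ_c / X = 0.444 × 23.2 × (519 − 5.90) × 4.64 / 3510 = 6.987 m³.

V ≈ 6.99 m³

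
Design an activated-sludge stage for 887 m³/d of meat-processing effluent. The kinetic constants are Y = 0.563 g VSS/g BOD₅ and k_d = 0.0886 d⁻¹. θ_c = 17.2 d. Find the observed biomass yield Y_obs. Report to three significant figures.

Y_obs = Y / (1 + k_d θ_c) = 0.563 / (1 + 0.0886 × 17.2) = 0.563 / 2.524 = 0.2231.

Y_obs ≈ 0.223 g VSS/g BOD₅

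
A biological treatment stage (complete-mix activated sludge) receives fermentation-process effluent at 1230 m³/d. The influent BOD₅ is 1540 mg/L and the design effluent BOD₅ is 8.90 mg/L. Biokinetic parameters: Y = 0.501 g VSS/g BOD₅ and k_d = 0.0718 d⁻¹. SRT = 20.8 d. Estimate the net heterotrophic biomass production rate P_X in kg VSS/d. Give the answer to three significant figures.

P_X ≈ 378 kg VSS/d

Correct the yield for decay: Y_obs = Y/(1 + k_d θ_c) = 0.501 / (1 + 0.0718 × 20.8) = 0.501 / 2.493 = 0.2009.
Q·(S₀ − S) = 1230 × (1540 − 8.90) × 10⁻³ = 1883 kg/d removed.
So the net sludge growth is P_X = 0.2009 × 1883 = 378.4 kg VSS/d.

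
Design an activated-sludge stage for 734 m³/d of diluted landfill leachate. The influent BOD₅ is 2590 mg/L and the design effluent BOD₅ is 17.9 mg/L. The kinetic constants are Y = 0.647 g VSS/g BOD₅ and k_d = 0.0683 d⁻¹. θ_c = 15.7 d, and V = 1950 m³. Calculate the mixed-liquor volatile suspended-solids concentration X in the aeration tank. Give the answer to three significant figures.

X ≈ 4750 mg/L

Solving the biomass balance for X: X = Y Q (S₀−S) θ_c / [V (1+k_d θ_c)] = 0.647 × 734 × (2590 − 17.9) × 15.7 / [1950 × (1 + 0.0683 × 15.7)] = 4746 mg/L.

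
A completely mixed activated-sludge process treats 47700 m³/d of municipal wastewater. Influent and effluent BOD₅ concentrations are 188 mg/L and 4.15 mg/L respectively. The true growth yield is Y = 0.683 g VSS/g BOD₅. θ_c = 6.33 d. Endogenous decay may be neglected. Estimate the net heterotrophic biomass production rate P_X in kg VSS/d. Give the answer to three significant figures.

P_X ≈ 5990 kg VSS/d

Since k_d ≈ 0, Y_obs = Y = 0.683 g VSS/g BOD₅.
ΔS = 188 − 4.15 = 183.8 mg/L, so the substrate removal rate is 47700 × 183.8/1000 = 8770 kg BOD₅/d.
Biomass produced: P_X = Y_obs·Q·ΔS = 0.6830 × 8770 ≈ 5990 kg VSS/d.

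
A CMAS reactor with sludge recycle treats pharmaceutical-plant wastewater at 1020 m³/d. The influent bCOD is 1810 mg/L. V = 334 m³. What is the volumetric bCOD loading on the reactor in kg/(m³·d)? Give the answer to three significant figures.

Volumetric loading L_v = Q·S₀ / V = 1020 × 1810 g/m³ / 334.0 m³ = 5528 g/(m³·d) = 5.528 kg bCOD/(m³·d).

L_v ≈ 5.53 kg bCOD/(m³·d)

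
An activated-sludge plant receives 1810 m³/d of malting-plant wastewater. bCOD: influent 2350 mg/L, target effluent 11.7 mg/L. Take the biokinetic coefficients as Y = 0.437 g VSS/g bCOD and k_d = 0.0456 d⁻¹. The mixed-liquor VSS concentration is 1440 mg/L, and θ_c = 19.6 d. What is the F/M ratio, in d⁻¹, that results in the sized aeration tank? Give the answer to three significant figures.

F/M ≈ 0.222 d⁻¹

Rearranging the biomass balance for a CMAS with decay, V = Y·Q·ΔS·θ_c / [X·(1+k_d θ_c)] = 0.437 × 1810 × (2350 − 11.7) × 19.6 / [1440 × (1 + 0.0456 × 19.6)] = 3.63×10^7 / 2727 = 13293 m³.
Food-to-microorganism ratio F/M = Q S₀ / (V X) = 1810 × 2350 / (13293 × 1440) = 0.2222 d⁻¹.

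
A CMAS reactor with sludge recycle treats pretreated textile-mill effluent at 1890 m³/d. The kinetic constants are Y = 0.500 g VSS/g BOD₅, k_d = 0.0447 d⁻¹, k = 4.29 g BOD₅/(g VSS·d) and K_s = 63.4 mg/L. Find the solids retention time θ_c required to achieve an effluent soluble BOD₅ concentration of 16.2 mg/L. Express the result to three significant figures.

θ_c ≈ 2.55 d

Specific growth rate at S = 16.2 mg/L: μ = YkS/(K_s+S) = 0.500·4.29·16.2/(63.4+16.2) = 0.4365 d⁻¹.
Then 1/θ_c = μ − k_d = 0.4365 − 0.0447 = 0.3918 d⁻¹, giving θ_c = 2.552 d.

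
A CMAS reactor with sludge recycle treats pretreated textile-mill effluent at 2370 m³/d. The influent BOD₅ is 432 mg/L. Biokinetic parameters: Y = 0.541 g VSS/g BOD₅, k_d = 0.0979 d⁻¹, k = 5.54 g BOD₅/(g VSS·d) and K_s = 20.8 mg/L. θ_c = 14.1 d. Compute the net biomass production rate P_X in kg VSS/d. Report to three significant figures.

P_X ≈ 232 kg VSS/d

From the Monod/SRT balance for a CMAS, S = K_s·(1+k_d θ_c)/[θ_c·(Y k − k_d) − 1] = 20.8 × (1 + 0.0979 × 14.1) / [14.1 × (0.541 × 5.54 − 0.0979) − 1] = 49.51 / 39.88 = 1.242 mg/L.
Correct the yield for decay: Y_obs = Y/(1 + k_d θ_c) = 0.541 / (1 + 0.0979 × 14.1) = 0.541 / 2.380 = 0.2273.
Substrate removed = Q·(S₀ − S) = 2370 m³/d × (432 − 1.24) g/m³ = 1.02×10^6 g/d = 1021 kg/d.
P_X = Y_obs · Q(S₀ − S) = 0.2273 × 1021 = 232.0 kg VSS/d.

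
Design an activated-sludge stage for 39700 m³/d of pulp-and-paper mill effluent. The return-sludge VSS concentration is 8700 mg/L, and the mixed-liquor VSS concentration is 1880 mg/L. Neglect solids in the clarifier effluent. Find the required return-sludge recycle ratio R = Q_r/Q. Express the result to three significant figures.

Mass balance around the secondary clarifier (neglecting effluent solids): R = X / (X_r − X) = 1880 / (8700 − 1880) = 0.2757.

R ≈ 0.276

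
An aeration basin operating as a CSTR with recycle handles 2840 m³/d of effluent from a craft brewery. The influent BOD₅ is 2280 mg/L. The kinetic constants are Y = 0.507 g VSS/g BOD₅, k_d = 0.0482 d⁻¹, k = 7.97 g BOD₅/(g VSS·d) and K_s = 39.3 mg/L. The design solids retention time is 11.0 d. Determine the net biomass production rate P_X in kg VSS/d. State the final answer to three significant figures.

P_X ≈ 2140 kg VSS/d

For a completely mixed reactor with recycle the Lawrence–McCarty relation gives S = K_s·(1 + k_d·θ_c) / [θ_c·(Y·k − k_d) − 1] = 39.3 × (1 + 0.0482 × 11.0) / [11.0 × (0.507 × 7.97 − 0.0482) − 1] = 60.14 / 42.92 = 1.401 mg/L.
Correct the yield for decay: Y_obs = Y/(1 + k_d θ_c) = 0.507 / (1 + 0.0482 × 11.0) = 0.507 / 1.530 = 0.3313.
Q·(S₀ − S) = 2840 × (2280 − 1.40) × 10⁻³ = 6471 kg/d removed.
Biomass produced: P_X = Y_obs·Q·ΔS = 0.3313 × 6471 ≈ 2144 kg VSS/d.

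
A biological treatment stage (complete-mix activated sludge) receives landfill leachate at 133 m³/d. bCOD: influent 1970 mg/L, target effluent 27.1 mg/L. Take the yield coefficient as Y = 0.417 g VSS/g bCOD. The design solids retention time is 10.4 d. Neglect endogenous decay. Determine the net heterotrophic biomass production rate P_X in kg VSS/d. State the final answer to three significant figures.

No decay correction is needed, so Y_obs = Y = 0.417.
Substrate removed = Q·(S₀ − S) = 133 m³/d × (1970 − 27.1) g/m³ = 2.58×10^5 g/d = 258.4 kg/d.
P_X = Y_obs · Q(S₀ − S) = 0.4170 × 258.4 = 107.8 kg VSS/d.

P_X ≈ 108 kg VSS/d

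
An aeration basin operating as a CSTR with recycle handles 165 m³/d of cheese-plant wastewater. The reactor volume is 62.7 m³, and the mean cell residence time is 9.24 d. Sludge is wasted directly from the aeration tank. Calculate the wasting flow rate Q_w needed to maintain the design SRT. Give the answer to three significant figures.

Q_w ≈ 6.79 m³/d

Wasting from the aeration tank: Q_w = V / θ_c = 62.70 / 9.24 = 6.786 m³/d.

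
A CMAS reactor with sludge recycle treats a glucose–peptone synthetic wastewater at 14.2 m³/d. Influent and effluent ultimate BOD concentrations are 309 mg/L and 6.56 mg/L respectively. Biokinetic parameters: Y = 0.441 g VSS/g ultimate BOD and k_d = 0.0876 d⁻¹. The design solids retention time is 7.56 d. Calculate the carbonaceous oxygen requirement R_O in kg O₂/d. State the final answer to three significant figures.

R_O ≈ 2.68 kg O₂/d

Observed yield with endogenous decay: Y_obs = Y / (1 + k_d·θ_c) = 0.441 / (1 + 0.0876 × 7.56) = 0.441 / 1.662 = 0.2653 g VSS/g ultimate BOD.
Mass of ultimate BOD removed per day: Q(S₀ − S) = 14.2 × 302.4 g/m³ = 4.295 kg/d.
P_X = Y_obs·Q·(S₀ − S) = 0.2653 × 4.295 = 1.139 kg VSS/d.
R_O = Q·(S₀ − S) − 1.42·P_X = 4.295 − 1.42 × 1.139 = 2.677 kg O₂/d.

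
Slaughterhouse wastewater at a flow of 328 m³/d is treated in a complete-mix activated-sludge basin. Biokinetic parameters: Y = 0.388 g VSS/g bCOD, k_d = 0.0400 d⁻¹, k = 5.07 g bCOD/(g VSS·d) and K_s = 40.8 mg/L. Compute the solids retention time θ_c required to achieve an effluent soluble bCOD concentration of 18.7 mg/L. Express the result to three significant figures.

Specific growth rate at S = 18.7 mg/L: μ = YkS/(K_s+S) = 0.388·5.07·18.7/(40.8+18.7) = 0.6183 d⁻¹.
Then 1/θ_c = μ − k_d = 0.6183 − 0.0400 = 0.5783 d⁻¹, giving θ_c = 1.729 d.

θ_c ≈ 1.73 d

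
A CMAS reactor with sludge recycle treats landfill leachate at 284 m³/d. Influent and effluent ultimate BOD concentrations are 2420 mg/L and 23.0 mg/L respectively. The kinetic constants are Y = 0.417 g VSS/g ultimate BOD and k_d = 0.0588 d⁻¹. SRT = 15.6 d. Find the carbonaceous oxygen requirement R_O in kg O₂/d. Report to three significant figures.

R_O ≈ 471 kg O₂/d

The observed yield is Y_obs = Y/(1 + k_d·θ_c) = 0.417 / (1 + 0.0588 × 15.6) = 0.417 / 1.917 = 0.2175 g VSS per g ultimate BOD removed.
ΔS = 2420 − 23.0 = 2397 mg/L, so the substrate removal rate is 284 × 2397/1000 = 680.7 kg ultimate BOD/d.
Biomass synthesised: P_X = Y_obs × 680.7 = 148.1 kg VSS/d.
R_O = Q·ΔS − 1.42 P_X = 680.7 − 210.2 = 470.5 kg O₂/d.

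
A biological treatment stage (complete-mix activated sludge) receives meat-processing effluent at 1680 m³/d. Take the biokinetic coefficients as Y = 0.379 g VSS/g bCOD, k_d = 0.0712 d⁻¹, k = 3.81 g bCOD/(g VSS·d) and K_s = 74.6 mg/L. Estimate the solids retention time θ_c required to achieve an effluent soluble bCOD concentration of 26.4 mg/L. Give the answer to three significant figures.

θ_c ≈ 3.27 d

From 1/θ_c = Y·k·S/(K_s + S) − k_d: Y·k·S/(K_s+S) = 0.379 × 3.81 × 26.4 / (74.6 + 26.4) = 0.3774 d⁻¹.
1/θ_c = 0.3774 − 0.0712 = 0.3062 d⁻¹, so θ_c = 3.265 d.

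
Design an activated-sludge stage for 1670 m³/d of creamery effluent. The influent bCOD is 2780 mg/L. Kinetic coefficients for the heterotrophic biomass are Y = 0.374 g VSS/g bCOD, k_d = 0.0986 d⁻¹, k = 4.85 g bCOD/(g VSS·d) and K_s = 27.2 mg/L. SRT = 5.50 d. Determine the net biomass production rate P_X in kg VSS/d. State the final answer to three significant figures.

Effluent substrate depends only on kinetics and SRT: S = K_s(1 + k_d θ_c) / [θ_c(Yk − k_d) − 1] = 27.2 × (1 + 0.0986 × 5.50) / [5.50 × (0.374 × 4.85 − 0.0986) − 1] = 41.95 / 8.434 = 4.974 mg/L.
The observed yield is Y_obs = Y/(1 + k_d·θ_c) = 0.374 / (1 + 0.0986 × 5.50) = 0.374 / 1.542 = 0.2425 g VSS per g bCOD removed.
ΔS = 2780 − 4.97 = 2775 mg/L, so the substrate removal rate is 1670 × 2775/1000 = 4634 kg bCOD/d.
Net biomass production P_X = Y_obs × Q·(S₀ − S) = 0.2425 × 4634 = 1124 kg VSS/d.

P_X ≈ 1120 kg VSS/d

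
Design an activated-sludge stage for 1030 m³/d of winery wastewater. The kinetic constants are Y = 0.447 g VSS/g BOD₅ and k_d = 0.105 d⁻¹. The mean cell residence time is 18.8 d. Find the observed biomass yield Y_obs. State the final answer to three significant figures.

Y_obs ≈ 0.150 g VSS/g BOD₅

The observed yield is Y_obs = Y/(1 + k_d·θ_c) = 0.447 / (1 + 0.105 × 18.8) = 0.447 / 2.974 = 0.1503 g VSS per g BOD₅ removed.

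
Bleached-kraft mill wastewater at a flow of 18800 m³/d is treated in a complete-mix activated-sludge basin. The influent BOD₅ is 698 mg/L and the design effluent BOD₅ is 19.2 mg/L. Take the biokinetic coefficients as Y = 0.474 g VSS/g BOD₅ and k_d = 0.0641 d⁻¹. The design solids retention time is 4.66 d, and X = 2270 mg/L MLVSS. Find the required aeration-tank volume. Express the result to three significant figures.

V ≈ 9560 m³

From the SRT design equation V = Y Q (S₀−S) θ_c / [X (1 + k_d θ_c)] = 0.474 × 18800 × (698 − 19.2) × 4.66 / [2270 × (1 + 0.0641 × 4.66)] = 2.82×10^7 / 2948 = 9562 m³.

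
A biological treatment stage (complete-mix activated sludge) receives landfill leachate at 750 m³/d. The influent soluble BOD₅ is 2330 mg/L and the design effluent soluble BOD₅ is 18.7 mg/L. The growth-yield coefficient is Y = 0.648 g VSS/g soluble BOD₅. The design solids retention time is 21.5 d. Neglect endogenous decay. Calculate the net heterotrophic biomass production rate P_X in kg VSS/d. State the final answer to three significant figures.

No decay correction is needed, so Y_obs = Y = 0.648.
Mass of soluble BOD₅ removed per day: Q(S₀ − S) = 750 × 2311 g/m³ = 1733 kg/d.
Net biomass production P_X = Y_obs × Q·(S₀ − S) = 0.6480 × 1733 = 1123 kg VSS/d.

P_X ≈ 1120 kg VSS/d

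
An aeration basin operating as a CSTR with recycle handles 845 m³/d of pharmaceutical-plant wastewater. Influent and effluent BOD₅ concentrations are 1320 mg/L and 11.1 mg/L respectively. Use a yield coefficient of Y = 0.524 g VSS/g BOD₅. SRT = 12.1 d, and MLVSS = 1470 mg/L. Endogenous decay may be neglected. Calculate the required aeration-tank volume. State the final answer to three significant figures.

V·X = Y·Q·ΔS·θ_c gives V = 0.524 × 845 × (1320 − 11.1) × 12.1 / 1470 = 4770 m³.

V ≈ 4770 m³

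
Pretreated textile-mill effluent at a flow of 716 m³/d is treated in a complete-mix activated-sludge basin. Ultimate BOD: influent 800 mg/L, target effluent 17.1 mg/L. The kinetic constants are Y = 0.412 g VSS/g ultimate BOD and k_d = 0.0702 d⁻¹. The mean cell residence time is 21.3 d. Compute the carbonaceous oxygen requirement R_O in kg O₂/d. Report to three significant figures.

Observed yield with endogenous decay: Y_obs = Y / (1 + k_d·θ_c) = 0.412 / (1 + 0.0702 × 21.3) = 0.412 / 2.495 = 0.1651 g VSS/g ultimate BOD.
Mass of ultimate BOD removed per day: Q(S₀ − S) = 716 × 782.9 g/m³ = 560.6 kg/d.
Net sludge production P_X = 0.1651 × 560.6 = 92.56 kg VSS/d.
Carbonaceous O₂ demand = substrate oxidised − cell-mass equivalent = 560.6 − 1.42 × 92.56 = 429.1 kg O₂/d.

R_O ≈ 429 kg O₂/d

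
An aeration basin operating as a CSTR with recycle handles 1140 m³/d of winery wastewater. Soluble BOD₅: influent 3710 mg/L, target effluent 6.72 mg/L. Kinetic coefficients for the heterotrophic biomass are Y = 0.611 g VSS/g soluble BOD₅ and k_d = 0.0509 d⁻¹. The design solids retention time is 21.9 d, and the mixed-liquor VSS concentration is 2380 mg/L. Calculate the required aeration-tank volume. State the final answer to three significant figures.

V ≈ 11200 m³

Rearranging the biomass balance for a CMAS with decay, V = Y·Q·ΔS·θ_c / [X·(1+k_d θ_c)] = 0.611 × 1140 × (3710 − 6.72) × 21.9 / [2380 × (1 + 0.0509 × 21.9)] = 5.65×10^7 / 5033 = 11224 m³.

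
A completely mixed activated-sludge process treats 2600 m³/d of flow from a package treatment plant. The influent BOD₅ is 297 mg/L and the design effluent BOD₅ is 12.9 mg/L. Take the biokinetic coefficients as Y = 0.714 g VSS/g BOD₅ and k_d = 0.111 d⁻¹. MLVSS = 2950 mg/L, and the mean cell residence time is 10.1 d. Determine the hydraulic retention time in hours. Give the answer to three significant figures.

Rearranging the biomass balance for a CMAS with decay, V = Y·Q·ΔS·θ_c / [X·(1+k_d θ_c)] = 0.714 × 2600 × (297 − 12.9) × 10.1 / [2950 × (1 + 0.111 × 10.1)] = 5.33×10^6 / 6257 = 851.3 m³.
Hydraulic retention time τ = V/Q = 851.3 / 2600 = 0.3274 d = 7.858 h.

τ ≈ 7.86 h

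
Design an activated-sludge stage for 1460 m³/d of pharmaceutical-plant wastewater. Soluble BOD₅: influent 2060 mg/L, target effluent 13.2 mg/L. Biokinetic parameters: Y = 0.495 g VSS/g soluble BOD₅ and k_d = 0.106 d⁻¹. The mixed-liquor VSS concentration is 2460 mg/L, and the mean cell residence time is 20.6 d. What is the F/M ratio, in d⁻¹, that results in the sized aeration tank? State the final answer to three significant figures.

From the SRT design equation V = Y Q (S₀−S) θ_c / [X (1 + k_d θ_c)] = 0.495 × 1460 × (2060 − 13.2) × 20.6 / [2460 × (1 + 0.106 × 20.6)] = 3.05×10^7 / 7832 = 3891 m³.
Food-to-microorganism ratio F/M = Q S₀ / (V X) = 1460 × 2060 / (3891 × 2460) = 0.3142 d⁻¹.

F/M ≈ 0.314 d⁻¹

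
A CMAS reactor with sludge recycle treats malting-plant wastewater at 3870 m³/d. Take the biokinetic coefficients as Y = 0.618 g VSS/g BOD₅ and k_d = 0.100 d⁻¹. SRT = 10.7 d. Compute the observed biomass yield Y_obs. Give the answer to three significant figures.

The observed yield is Y_obs = Y/(1 + k_d·θ_c) = 0.618 / (1 + 0.100 × 10.7) = 0.618 / 2.070 = 0.2986 g VSS per g BOD₅ removed.

Y_obs ≈ 0.299 g VSS/g BOD₅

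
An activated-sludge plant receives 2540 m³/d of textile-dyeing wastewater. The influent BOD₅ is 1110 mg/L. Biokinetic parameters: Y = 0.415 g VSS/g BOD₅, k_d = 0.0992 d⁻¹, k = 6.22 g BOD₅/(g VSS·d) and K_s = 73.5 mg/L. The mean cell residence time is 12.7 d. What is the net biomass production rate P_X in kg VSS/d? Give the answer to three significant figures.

P_X ≈ 515 kg VSS/d

For a completely mixed reactor with recycle the Lawrence–McCarty relation gives S = K_s·(1 + k_d·θ_c) / [θ_c·(Y·k − k_d) − 1] = 73.5 × (1 + 0.0992 × 12.7) / [12.7 × (0.415 × 6.22 − 0.0992) − 1] = 166.1 / 30.52 = 5.442 mg/L.
Y_obs = Y / (1 + k_d θ_c) = 0.415 / (1 + 0.0992 × 12.7) = 0.415 / 2.260 = 0.1836.
Q·(S₀ − S) = 2540 × (1110 − 5.44) × 10⁻³ = 2806 kg/d removed.
Net biomass production P_X = Y_obs × Q·(S₀ − S) = 0.1836 × 2806 = 515.2 kg VSS/d.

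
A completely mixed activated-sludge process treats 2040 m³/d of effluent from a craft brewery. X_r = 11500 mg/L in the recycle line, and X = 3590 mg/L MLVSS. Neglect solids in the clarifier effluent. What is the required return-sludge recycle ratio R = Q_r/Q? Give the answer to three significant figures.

Solids balance on the clarifier gives (1+R)X = R·X_r, so R = X/(X_r − X) = 3590 / (11500 − 3590) = 0.4539.

R ≈ 0.454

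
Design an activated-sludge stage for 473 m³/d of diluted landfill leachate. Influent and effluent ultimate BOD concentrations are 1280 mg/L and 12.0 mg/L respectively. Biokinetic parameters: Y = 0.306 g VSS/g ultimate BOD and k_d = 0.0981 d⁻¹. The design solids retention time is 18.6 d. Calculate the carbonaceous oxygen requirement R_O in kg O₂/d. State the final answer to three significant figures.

Observed yield with endogenous decay: Y_obs = Y / (1 + k_d·θ_c) = 0.306 / (1 + 0.0981 × 18.6) = 0.306 / 2.825 = 0.1083 g VSS/g ultimate BOD.
Substrate removed = Q·(S₀ − S) = 473 m³/d × (1280 − 12.0) g/m³ = 6×10^5 g/d = 599.8 kg/d.
Biomass synthesised: P_X = Y_obs × 599.8 = 64.97 kg VSS/d.
R_O = Q·(S₀ − S) − 1.42·P_X = 599.8 − 1.42 × 64.97 = 507.5 kg O₂/d.

R_O ≈ 508 kg O₂/d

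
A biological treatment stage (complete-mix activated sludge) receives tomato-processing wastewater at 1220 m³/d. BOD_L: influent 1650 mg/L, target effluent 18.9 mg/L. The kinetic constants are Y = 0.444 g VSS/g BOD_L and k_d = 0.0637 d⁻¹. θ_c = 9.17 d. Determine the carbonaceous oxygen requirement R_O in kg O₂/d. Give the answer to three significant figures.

R_O ≈ 1200 kg O₂/d

Y_obs = Y / (1 + k_d θ_c) = 0.444 / (1 + 0.0637 × 9.17) = 0.444 / 1.584 = 0.2803.
Q·(S₀ − S) = 1220 × (1650 − 18.9) × 10⁻³ = 1990 kg/d removed.
Net sludge production P_X = 0.2803 × 1990 = 557.7 kg VSS/d.
R_O = Q·ΔS − 1.42 P_X = 1990 − 792.0 = 1198 kg O₂/d.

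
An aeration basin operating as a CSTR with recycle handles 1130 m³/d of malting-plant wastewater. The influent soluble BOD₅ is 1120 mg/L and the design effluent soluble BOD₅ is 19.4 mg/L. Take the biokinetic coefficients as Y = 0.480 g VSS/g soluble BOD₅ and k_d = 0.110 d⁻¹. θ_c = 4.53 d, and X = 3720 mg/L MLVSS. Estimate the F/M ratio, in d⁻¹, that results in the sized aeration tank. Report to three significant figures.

F/M ≈ 0.701 d⁻¹

Steady-state biomass mass balance: V·X·(1 + k_d·θ_c) = Y·Q·(S₀ − S)·θ_c, so V = 0.480 × 1130 × (1120 − 19.4) × 4.53 / [3720 × (1 + 0.110 × 4.53)] = 2.7×10^6 / 5574 = 485.2 m³.
F/M = Q·S₀ / (V·X) = 1130 × 1120 / (485.2 × 3720) = 0.7012 g soluble BOD₅·(g VSS·d)⁻¹.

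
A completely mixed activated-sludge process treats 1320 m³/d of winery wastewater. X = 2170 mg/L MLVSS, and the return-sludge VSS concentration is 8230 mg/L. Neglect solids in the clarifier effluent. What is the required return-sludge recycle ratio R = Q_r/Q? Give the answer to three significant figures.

R ≈ 0.358

Mass balance around the secondary clarifier (neglecting effluent solids): R = X / (X_r − X) = 2170 / (8230 − 2170) = 0.3581.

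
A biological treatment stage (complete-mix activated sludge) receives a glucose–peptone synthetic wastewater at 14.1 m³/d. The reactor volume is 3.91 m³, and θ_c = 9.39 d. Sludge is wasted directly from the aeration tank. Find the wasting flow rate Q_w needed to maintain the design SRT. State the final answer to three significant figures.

With mixed-liquor wasting, θ_c = V/Q_w, so Q_w = V/θ_c = 3.910/9.39 = 0.4164 m³/d.

Q_w ≈ 0.416 m³/d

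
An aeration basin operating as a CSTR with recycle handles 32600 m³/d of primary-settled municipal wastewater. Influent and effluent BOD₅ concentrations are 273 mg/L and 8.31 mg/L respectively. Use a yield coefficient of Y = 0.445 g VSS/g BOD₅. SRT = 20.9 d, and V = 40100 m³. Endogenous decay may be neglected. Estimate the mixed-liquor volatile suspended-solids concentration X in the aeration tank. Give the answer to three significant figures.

Without decay, X = Y Q (S₀−S) θ_c / V = 0.445 × 32600 × (273 − 8.31) × 20.9 / 40100 = 2001 mg/L.

X ≈ 2000 mg/L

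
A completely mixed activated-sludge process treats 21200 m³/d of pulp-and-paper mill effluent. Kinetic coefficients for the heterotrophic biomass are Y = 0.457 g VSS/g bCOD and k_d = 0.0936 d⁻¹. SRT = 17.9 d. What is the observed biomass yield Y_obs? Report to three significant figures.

Y_obs ≈ 0.171 g VSS/g bCOD

Y_obs = Y / (1 + k_d θ_c) = 0.457 / (1 + 0.0936 × 17.9) = 0.457 / 2.675 = 0.1708.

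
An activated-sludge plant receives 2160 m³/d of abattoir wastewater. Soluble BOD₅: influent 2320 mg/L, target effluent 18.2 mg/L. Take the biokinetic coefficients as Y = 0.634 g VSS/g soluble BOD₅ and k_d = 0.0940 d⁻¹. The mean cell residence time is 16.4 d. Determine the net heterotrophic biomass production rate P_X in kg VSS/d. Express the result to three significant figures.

P_X ≈ 1240 kg VSS/d

Y_obs = Y / (1 + k_d θ_c) = 0.634 / (1 + 0.0940 × 16.4) = 0.634 / 2.542 = 0.2494.
Q·(S₀ − S) = 2160 × (2320 − 18.2) × 10⁻³ = 4972 kg/d removed.
So the net sludge growth is P_X = 0.2494 × 4972 = 1240 kg VSS/d.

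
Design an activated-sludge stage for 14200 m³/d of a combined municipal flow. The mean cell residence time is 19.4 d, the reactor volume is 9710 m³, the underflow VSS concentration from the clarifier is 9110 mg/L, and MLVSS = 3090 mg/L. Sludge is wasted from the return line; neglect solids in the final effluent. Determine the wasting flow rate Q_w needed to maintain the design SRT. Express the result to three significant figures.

Q_w ≈ 170 m³/d

Wasting from the return line (neglecting effluent solids): Q_w = V·X / (θ_c·X_r) = 9710 × 3090 / (19.4 × 9110) = 169.8 m³/d.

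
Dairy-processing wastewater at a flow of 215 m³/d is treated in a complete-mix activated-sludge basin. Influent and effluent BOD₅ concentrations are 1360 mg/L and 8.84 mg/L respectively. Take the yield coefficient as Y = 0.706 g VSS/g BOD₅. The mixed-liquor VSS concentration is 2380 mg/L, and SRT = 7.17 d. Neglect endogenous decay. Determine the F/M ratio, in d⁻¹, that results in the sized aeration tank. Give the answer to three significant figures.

F/M ≈ 0.199 d⁻¹

Biomass mass balance (decay neglected): V·X = Y·Q·(S₀ − S)·θ_c, so V = 0.706 × 215 × (1360 − 8.84) × 7.17 / 2380 = 617.9 m³.
F/M = Q·S₀ / (V·X) = 215 × 1360 / (617.9 × 2380) = 0.1988 g BOD₅·(g VSS·d)⁻¹.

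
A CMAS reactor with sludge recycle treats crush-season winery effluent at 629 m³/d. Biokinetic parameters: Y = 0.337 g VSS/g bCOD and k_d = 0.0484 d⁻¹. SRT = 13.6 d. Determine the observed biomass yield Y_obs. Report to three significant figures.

Y_obs ≈ 0.203 g VSS/g bCOD

Observed yield with endogenous decay: Y_obs = Y / (1 + k_d·θ_c) = 0.337 / (1 + 0.0484 × 13.6) = 0.337 / 1.658 = 0.2032 g VSS/g bCOD.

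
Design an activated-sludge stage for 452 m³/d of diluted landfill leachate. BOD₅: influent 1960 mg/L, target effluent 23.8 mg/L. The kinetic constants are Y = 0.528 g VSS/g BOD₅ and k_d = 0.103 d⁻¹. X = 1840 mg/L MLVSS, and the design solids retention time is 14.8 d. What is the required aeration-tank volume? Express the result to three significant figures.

V ≈ 1470 m³

Rearranging the biomass balance for a CMAS with decay, V = Y·Q·ΔS·θ_c / [X·(1+k_d θ_c)] = 0.528 × 452 × (1960 − 23.8) × 14.8 / [1840 × (1 + 0.103 × 14.8)] = 6.84×10^6 / 4645 = 1472 m³.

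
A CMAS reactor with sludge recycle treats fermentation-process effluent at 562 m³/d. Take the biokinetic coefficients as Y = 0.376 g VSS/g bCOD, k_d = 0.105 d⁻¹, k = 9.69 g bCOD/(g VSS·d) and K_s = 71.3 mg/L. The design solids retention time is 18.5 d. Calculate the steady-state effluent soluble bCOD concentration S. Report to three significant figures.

From the Monod/SRT balance for a CMAS, S = K_s·(1+k_d θ_c)/[θ_c·(Y k − k_d) − 1] = 71.3 × (1 + 0.105 × 18.5) / [18.5 × (0.376 × 9.69 − 0.105) − 1] = 209.8 / 64.46 = 3.255 mg/L.

S ≈ 3.25 mg/L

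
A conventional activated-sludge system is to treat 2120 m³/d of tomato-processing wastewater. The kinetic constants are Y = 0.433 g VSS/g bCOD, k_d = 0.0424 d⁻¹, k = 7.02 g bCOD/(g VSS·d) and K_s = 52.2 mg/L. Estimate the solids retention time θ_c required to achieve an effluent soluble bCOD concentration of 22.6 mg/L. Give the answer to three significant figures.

From 1/θ_c = Y·k·S/(K_s + S) − k_d: Y·k·S/(K_s+S) = 0.433 × 7.02 × 22.6 / (52.2 + 22.6) = 0.9184 d⁻¹.
θ_c = 1/(μ − k_d) = 1/(0.9184 − 0.0424) = 1/0.8760 = 1.142 d.

θ_c ≈ 1.14 d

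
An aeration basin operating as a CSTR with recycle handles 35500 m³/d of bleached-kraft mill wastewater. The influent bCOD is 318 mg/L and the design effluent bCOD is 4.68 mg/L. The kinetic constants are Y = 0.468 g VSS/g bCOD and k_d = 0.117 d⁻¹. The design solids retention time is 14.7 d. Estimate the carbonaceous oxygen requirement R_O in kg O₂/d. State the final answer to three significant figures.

R_O ≈ 8410 kg O₂/d

Y_obs = Y / (1 + k_d θ_c) = 0.468 / (1 + 0.117 × 14.7) = 0.468 / 2.720 = 0.1721.
Mass of bCOD removed per day: Q(S₀ − S) = 35500 × 313.3 g/m³ = 11123 kg/d.
Biomass synthesised: P_X = Y_obs × 11123 = 1914 kg VSS/d.
Carbonaceous O₂ demand = substrate oxidised − cell-mass equivalent = 11123 − 1.42 × 1914 = 8405 kg O₂/d.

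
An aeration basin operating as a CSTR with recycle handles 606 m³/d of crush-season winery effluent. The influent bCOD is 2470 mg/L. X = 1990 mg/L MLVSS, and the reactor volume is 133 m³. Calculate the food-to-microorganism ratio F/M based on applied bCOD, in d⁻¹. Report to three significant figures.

F/M ≈ 5.66 d⁻¹

Food-to-microorganism ratio F/M = Q S₀ / (V X) = 606 × 2470 / (133.0 × 1990) = 5.655 d⁻¹.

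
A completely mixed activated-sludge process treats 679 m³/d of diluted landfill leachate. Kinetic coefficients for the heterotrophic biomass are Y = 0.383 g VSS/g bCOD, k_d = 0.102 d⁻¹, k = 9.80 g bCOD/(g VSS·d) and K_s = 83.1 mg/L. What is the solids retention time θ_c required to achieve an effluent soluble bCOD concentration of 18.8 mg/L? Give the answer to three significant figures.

Specific growth rate at S = 18.8 mg/L: μ = YkS/(K_s+S) = 0.383·9.80·18.8/(83.1+18.8) = 0.6925 d⁻¹.
Then 1/θ_c = μ − k_d = 0.6925 − 0.102 = 0.5905 d⁻¹, giving θ_c = 1.694 d.

θ_c ≈ 1.69 d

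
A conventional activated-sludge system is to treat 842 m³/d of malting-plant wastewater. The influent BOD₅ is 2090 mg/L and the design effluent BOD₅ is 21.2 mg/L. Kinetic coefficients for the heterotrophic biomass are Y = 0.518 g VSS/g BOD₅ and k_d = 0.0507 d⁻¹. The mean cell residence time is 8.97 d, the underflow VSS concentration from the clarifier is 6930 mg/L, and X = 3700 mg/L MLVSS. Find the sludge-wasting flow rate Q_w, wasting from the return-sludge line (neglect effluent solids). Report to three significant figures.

Rearranging the biomass balance for a CMAS with decay, V = Y·Q·ΔS·θ_c / [X·(1+k_d θ_c)] = 0.518 × 842 × (2090 − 21.2) × 8.97 / [3700 × (1 + 0.0507 × 8.97)] = 8.09×10^6 / 5383 = 1504 m³.
Q_w = (V·X)/(θ_c X_r) = 1504 × 3700 / (8.97 × 6930) = 89.50 m³/d.

Q_w ≈ 89.5 m³/d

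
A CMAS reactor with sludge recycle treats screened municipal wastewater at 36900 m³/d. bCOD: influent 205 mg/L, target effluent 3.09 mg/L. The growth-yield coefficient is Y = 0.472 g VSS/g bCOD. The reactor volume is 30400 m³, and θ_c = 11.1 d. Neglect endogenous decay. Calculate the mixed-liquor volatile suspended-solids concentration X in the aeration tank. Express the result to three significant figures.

X ≈ 1280 mg/L

From V·X = Y·Q·(S₀ − S)·θ_c (decay neglected): X = 0.472 × 36900 × (205 − 3.09) × 11.1 / 30400 = 1284 mg/L.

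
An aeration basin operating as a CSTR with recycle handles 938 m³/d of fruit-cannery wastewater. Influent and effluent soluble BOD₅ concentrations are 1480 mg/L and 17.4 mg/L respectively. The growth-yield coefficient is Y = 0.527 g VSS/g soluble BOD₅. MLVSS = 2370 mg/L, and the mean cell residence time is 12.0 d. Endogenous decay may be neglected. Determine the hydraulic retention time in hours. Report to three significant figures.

τ ≈ 93.7 h

V·X = Y·Q·ΔS·θ_c gives V = 0.527 × 938 × (1480 − 17.4) × 12.0 / 2370 = 3661 m³.
Hydraulic retention time τ = V/Q = 3661 / 938 = 3.903 d = 93.67 h.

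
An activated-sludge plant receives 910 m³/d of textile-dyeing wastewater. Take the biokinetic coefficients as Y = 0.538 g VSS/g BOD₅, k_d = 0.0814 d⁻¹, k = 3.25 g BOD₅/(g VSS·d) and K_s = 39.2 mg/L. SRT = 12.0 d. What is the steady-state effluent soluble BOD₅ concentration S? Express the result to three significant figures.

S ≈ 4.08 mg/L

From the Monod/SRT balance for a CMAS, S = K_s·(1+k_d θ_c)/[θ_c·(Y k − k_d) − 1] = 39.2 × (1 + 0.0814 × 12.0) / [12.0 × (0.538 × 3.25 − 0.0814) − 1] = 77.49 / 19.01 = 4.077 mg/L.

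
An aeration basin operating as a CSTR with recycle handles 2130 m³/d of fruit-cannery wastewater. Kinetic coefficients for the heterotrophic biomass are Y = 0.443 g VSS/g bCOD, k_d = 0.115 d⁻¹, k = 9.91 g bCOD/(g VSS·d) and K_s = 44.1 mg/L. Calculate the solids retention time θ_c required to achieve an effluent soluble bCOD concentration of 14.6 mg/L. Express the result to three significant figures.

θ_c ≈ 1.02 d

Specific growth rate at S = 14.6 mg/L: μ = YkS/(K_s+S) = 0.443·9.91·14.6/(44.1+14.6) = 1.092 d⁻¹.
1/θ_c = 1.092 − 0.115 = 0.9769 d⁻¹, so θ_c = 1.024 d.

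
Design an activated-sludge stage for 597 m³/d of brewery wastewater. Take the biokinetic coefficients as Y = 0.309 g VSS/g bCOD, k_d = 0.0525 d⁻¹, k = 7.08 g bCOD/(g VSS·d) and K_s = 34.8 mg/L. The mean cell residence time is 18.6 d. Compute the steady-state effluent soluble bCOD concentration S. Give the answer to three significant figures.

From the Monod/SRT balance for a CMAS, S = K_s·(1+k_d θ_c)/[θ_c·(Y k − k_d) − 1] = 34.8 × (1 + 0.0525 × 18.6) / [18.6 × (0.309 × 7.08 − 0.0525) − 1] = 68.78 / 38.72 = 1.777 mg/L.

S ≈ 1.78 mg/L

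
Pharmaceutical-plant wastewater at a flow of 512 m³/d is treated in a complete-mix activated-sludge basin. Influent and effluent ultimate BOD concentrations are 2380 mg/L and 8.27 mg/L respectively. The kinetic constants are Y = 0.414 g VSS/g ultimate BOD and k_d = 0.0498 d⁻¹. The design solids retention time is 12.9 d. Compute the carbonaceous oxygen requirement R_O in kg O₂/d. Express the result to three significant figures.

Correct the yield for decay: Y_obs = Y/(1 + k_d θ_c) = 0.414 / (1 + 0.0498 × 12.9) = 0.414 / 1.642 = 0.2521.
Q·(S₀ − S) = 512 × (2380 − 8.27) × 10⁻³ = 1214 kg/d removed.
Biomass synthesised: P_X = Y_obs × 1214 = 306.1 kg VSS/d.
R_O = Q·ΔS − 1.42 P_X = 1214 − 434.6 = 779.7 kg O₂/d.

R_O ≈ 780 kg O₂/d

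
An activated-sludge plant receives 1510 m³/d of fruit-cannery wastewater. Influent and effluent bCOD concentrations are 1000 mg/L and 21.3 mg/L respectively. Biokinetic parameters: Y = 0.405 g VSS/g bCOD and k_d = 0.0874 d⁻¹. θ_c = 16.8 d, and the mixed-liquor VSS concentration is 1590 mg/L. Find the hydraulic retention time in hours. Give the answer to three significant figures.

Steady-state biomass mass balance: V·X·(1 + k_d·θ_c) = Y·Q·(S₀ − S)·θ_c, so V = 0.405 × 1510 × (1000 − 21.3) × 16.8 / [1590 × (1 + 0.0874 × 16.8)] = 1.01×10^7 / 3925 = 2562 m³.
HRT = V/Q = 2562 m³ / 1510 m³·d⁻¹ = 1.697 d × 24 = 40.72 h.

τ ≈ 40.7 h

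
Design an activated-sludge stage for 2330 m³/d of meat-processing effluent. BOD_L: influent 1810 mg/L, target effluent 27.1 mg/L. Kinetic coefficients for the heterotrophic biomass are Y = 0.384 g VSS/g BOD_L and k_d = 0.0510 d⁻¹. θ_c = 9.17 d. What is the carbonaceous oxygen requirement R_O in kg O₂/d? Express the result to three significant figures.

R_O ≈ 2610 kg O₂/d

Y_obs = Y / (1 + k_d θ_c) = 0.384 / (1 + 0.0510 × 9.17) = 0.384 / 1.468 = 0.2616.
Q·(S₀ − S) = 2330 × (1810 − 27.1) × 10⁻³ = 4154 kg/d removed.
Net sludge production P_X = 0.2616 × 4154 = 1087 kg VSS/d.
R_O = Q·(S₀ − S) − 1.42·P_X = 4154 − 1.42 × 1087 = 2611 kg O₂/d.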